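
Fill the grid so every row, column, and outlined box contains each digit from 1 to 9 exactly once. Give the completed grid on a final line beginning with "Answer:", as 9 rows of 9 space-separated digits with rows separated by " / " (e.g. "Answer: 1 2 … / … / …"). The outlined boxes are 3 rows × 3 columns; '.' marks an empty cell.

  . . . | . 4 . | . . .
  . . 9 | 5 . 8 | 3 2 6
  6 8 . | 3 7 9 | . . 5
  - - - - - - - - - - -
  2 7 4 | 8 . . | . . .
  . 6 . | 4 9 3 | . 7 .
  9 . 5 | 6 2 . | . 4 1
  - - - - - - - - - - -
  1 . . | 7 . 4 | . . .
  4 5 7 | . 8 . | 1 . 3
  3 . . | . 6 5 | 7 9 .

Step 1. [r9c2∈{2}] r9c2 has the single candidate 2. So r9c2=2.
Step 2. [r5c7∈{2,5,8}] r5c7 is the only open cell in row 5 admitting 5. So r5c7=5.
Step 3. [r2c5∈{1}] r2c5 is down to just 1, so r2c5=1.
Step 4. [r1c2∈{1,3}] col 2 places 1 nowhere but r1c2. So r1c2=1.
Step 5. [r9c3∈{8}] r9c3's peers cover all but 8. So r9c3=8.
Step 6. [r8c8∈{6}] r8c8's peers cover all but 6. So r8c8=6.
Step 7. [r1c8∈{8}] nothing but 8 survives at r1c8, so r1c8=8.
Step 8. [r1c4∈{2}] nothing but 2 survives at r1c4 ⇒ r1c4=2.
Step 9. [r4c9∈{9}] r4c9 has the single candidate 9. So r4c9=9.
Step 10. [r6c7∈{8}] only 8 remains possible at r6c7 ⇒ r6c7=8.
Step 11. [r7c9∈{2,8}] 8 has one home in row 7: r7c9. So r7c9=8.
Step 12. [r1c1∈{5,7}] row 1 places 5 nowhere but r1c1. So r1c1=5.
Step 13. [r5c3∈{1}] only 1 remains possible at r5c3 ⇒ r5c3=1.
Step 14. [r1c7∈{9}] nothing but 9 survives at r1c7. So r1c7=9.
Step 15. [r7c2∈{9}] r7c2's peers cover all but 9 ⇒ r7c2=9.
Step 16. [r5c9∈{2}] r5c9's peers cover all but 2. So r5c9=2.
Step 17. [r9c4∈{1}] nothing but 1 survives at r9c4. So r9c4=1.
Step 18. [r3c8∈{1}] only 1 remains possible at r3c8. So r3c8=1.
Step 19. [r7c5∈{3}] r7c5 has the single candidate 3 ⇒ r7c5=3.
Step 20. [r7c8∈{5}] r7c8 is down to just 5 ⇒ r7c8=5.
Step 21. [r8c4∈{9}] nothing but 9 survives at r8c4 ⇒ r8c4=9.
Step 22. [r1c6∈{6}] r1c6's peers cover all but 6. So r1c6=6.
Step 23. [r9c9∈{4}] r9c9 is down to just 4. So r9c9=4.
Step 24. [r1c3∈{3}] r1c3 has the single candidate 3. So r1c3=3.
Step 25. [r4c5∈{5}] only 5 remains possible at r4c5. So r4c5=5.
Step 26. [r6c6∈{7}] r6c6 has the single candidate 7. So r6c6=7.
Step 27. [r3c3∈{2}] r3c3's peers cover all but 2. So r3c3=2.
Step 28. [r4c6∈{1}] r4c6 is down to just 1 ⇒ r4c6=1.
Step 29. [r1c9∈{7}] r1c9 has the single candidate 7 ⇒ r1c9=7.
Step 30. [r2c2∈{4}] r2c2's peers cover all but 4. So r2c2=4.
Step 31. [r7c7∈{2}] r7c7's peers cover all but 2. So r7c7=2.
Step 32. [r3c7∈{4}] r3c7's peers cover all but 4, so r3c7=4.
Step 33. [r7c3∈{6}] r7c3 has the single candidate 6 ⇒ r7c3=6.
Step 34. [r6c2∈{3}] only 3 remains possible at r6c2, so r6c2=3.
Step 35. [r4c8∈{3}] nothing but 3 survives at r4c8. So r4c8=3.
Step 36. [r5c1∈{8}] r5c1 is down to just 8 ⇒ r5c1=8.
Step 37. [r2c1∈{7}] r2c1 has the single candidate 7. So r2c1=7.
Step 38. [r8c6∈{2}] r8c6 is down to just 2, so r8c6=2.
Step 39. [r4c7∈{6}] r4c7 is down to just 6 ⇒ r4c7=6.

Answer: 5 1 3 2 4 6 9 8 7 / 7 4 9 5 1 8 3 2 6 / 6 8 2 3 7 9 4 1 5 / 2 7 4 8 5 1 6 3 9 / 8 6 1 4 9 3 5 7 2 / 9 3 5 6 2 7 8 4 1 / 1 9 6 7 3 4 2 5 8 / 4 5 7 9 8 2 1 6 3 / 3 2 8 1 6 5 7 9 4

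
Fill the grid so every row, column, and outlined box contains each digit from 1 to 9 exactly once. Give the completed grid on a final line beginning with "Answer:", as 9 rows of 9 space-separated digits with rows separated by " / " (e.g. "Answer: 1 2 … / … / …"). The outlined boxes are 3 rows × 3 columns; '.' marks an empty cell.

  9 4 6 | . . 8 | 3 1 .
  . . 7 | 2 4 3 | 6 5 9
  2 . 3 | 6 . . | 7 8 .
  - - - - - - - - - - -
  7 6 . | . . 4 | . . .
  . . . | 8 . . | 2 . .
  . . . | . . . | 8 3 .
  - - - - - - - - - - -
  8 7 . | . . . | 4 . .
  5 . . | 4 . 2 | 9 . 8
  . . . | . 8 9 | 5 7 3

Step 1. [r7c9∈{1,2,6}] across box 9, 1 lands solely at r7c9. So r7c9=1.
Step 2. [r8c3∈{1}] nothing but 1 survives at r8c3, so r8c3=1.
Step 3. [r5c8∈{4,6,9}] across col 8, 4 lands solely at r5c8 ⇒ r5c8=4.
Step 4. [r4c9∈{5}] r4c9's peers cover all but 5 ⇒ r4c9=5.
Step 5. [r3c5∈{1,5,9}] 9 has one home in row 3: r3c5 ⇒ r3c5=9.
Step 6. [r8c5∈{3,6,7}] across row 8, 7 lands solely at r8c5, so r8c5=7.
Step 7. [r1c5∈{5}] r1c5's peers cover all but 5, so r1c5=5.
Step 8. [r7c3∈{2,9}] r7c3 is the only open cell in row 7 admitting 9 ⇒ r7c3=9.
Step 9. [r5c3∈{5}] r5c3 is down to just 5. So r5c3=5.
Step 10. [r2c1∈{1}] r2c1 has the single candidate 1, so r2c1=1.
Step 11. [r5c2∈{1,3,9}] r5c2 is the only open cell in row 5 admitting 9, so r5c2=9.
Step 12. [r6c4∈{1,5,7,9}] across row 6, 9 lands solely at r6c4 ⇒ r6c4=9.
Step 13. [r6c6∈{1,5,6,7}] row 6 places 5 nowhere but r6c6, so r6c6=5.
Step 14. [r5c6∈{1,6,7}] in col 6, 7 fits only at r5c6 ⇒ r5c6=7.
Step 15. [r5c5∈{1,3,6}] r5c5 is the only open cell in row 5 admitting 1 ⇒ r5c5=1.
Step 16. [r6c5∈{2,6}] across box 5, 6 lands solely at r6c5, so r6c5=6.
Step 17. [r4c4∈{3}] only 3 remains possible at r4c4 ⇒ r4c4=3.
Step 18. [r6c1∈{4}] r6c1 has the single candidate 4. So r6c1=4.
Step 19. [r6c3∈{2}] r6c3 has the single candidate 2, so r6c3=2.
Step 20. [r7c8∈{2,6}] in row 7, 2 fits only at r7c8. So r7c8=2.
Step 21. [r3c6∈{1}] r3c6 is down to just 1. So r3c6=1.
Step 22. [r5c1∈{3}] nothing but 3 survives at r5c1 ⇒ r5c1=3.
Step 23. [r2c2∈{8}] r2c2 is down to just 8. So r2c2=8.
Step 24. [r7c6∈{6}] only 6 remains possible at r7c6. So r7c6=6.
Step 25. [r3c2∈{5}] r3c2 has the single candidate 5 ⇒ r3c2=5.
Step 26. [r1c4∈{7}] nothing but 7 survives at r1c4. So r1c4=7.
Step 27. [r9c3∈{4}] r9c3's peers cover all but 4, so r9c3=4.
Step 28. [r7c5∈{3}] r7c5's peers cover all but 3 ⇒ r7c5=3.
Step 29. [r9c1∈{6}] r9c1 has the single candidate 6, so r9c1=6.
Step 30. [r8c8∈{6}] r8c8 is down to just 6, so r8c8=6.
Step 31. [r6c2∈{1}] nothing but 1 survives at r6c2. So r6c2=1.
Step 32. [r4c5∈{2}] nothing but 2 survives at r4c5 ⇒ r4c5=2.
Step 33. [r9c4∈{1}] nothing but 1 survives at r9c4. So r9c4=1.
Step 34. [r7c4∈{5}] r7c4's peers cover all but 5 ⇒ r7c4=5.
Step 35. [r4c7∈{1}] r4c7's peers cover all but 1 ⇒ r4c7=1.
Step 36. [r4c8∈{9}] nothing but 9 survives at r4c8. So r4c8=9.
Step 37. [r9c2∈{2}] r9c2 has the single candidate 2, so r9c2=2.
Step 38. [r1c9∈{2}] nothing but 2 survives at r1c9 ⇒ r1c9=2.
Step 39. [r5c9∈{6}] nothing but 6 survives at r5c9, so r5c9=6.
Step 40. [r6c9∈{7}] nothing but 7 survives at r6c9, so r6c9=7.
Step 41. [r8c2∈{3}] r8c2 is down to just 3. So r8c2=3.
Step 42. [r4c3∈{8}] nothing but 8 survives at r4c3. So r4c3=8.
Step 43. [r3c9∈{4}] r3c9's peers cover all but 4, so r3c9=4.

Answer: 9 4 6 7 5 8 3 1 2 / 1 8 7 2 4 3 6 5 9 / 2 5 3 6 9 1 7 8 4 / 7 6 8 3 2 4 1 9 5 / 3 9 5 8 1 7 2 4 6 / 4 1 2 9 6 5 8 3 7 / 8 7 9 5 3 6 4 2 1 / 5 3 1 4 7 2 9 6 8 / 6 2 4 1 8 9 5 7 3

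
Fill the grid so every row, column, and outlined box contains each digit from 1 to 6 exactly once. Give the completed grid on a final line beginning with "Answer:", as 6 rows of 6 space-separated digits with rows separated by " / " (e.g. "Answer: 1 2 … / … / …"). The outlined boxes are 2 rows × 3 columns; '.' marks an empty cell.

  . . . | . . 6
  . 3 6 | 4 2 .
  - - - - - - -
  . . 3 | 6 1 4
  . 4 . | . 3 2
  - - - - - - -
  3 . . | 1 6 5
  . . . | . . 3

Step 1. [r2c1∈{1,5}] row 2 places 5 nowhere but r2c1, so r2c1=5.
Step 2. [r5c2∈{2}] r5c2's peers cover all but 2 ⇒ r5c2=2.
Step 3. [r6c2∈{1,5,6}] col 2 places 6 nowhere but r6c2. So r6c2=6.
Step 4. [r1c3∈{1,2,4}] in col 3, 2 fits only at r1c3, so r1c3=2.
Step 5. [r6c3∈{1,4,5}] 5 has one home in row 6: r6c3, so r6c3=5.
Step 6. [r6c1∈{1,4}] r6c1 is the only open cell in row 6 admitting 1, so r6c1=1.
Step 7. [r1c4∈{3,5}] across row 1, 3 lands solely at r1c4 ⇒ r1c4=3.
Step 8. [r6c5∈{4}] only 4 remains possible at r6c5 ⇒ r6c5=4.
Step 9. [r4c1∈{6}] nothing but 6 survives at r4c1, so r4c1=6.
Step 10. [r4c4∈{5}] nothing but 5 survives at r4c4, so r4c4=5.
Step 11. [r4c3∈{1}] only 1 remains possible at r4c3, so r4c3=1.
Step 12. [r1c5∈{5}] only 5 remains possible at r1c5 ⇒ r1c5=5.
Step 13. [r1c1∈{4}] nothing but 4 survives at r1c1 ⇒ r1c1=4.
Step 14. [r2c6∈{1}] only 1 remains possible at r2c6, so r2c6=1.
Step 15. [r5c3∈{4}] r5c3's peers cover all but 4 ⇒ r5c3=4.
Step 16. [r6c4∈{2}] only 2 remains possible at r6c4 ⇒ r6c4=2.
Step 17. [r3c1∈{2}] r3c1 has the single candidate 2, so r3c1=2.
Step 18. [r1c2∈{1}] only 1 remains possible at r1c2, so r1c2=1.
Step 19. [r3c2∈{5}] only 5 remains possible at r3c2, so r3c2=5.

Answer: 4 1 2 3 5 6 / 5 3 6 4 2 1 / 2 5 3 6 1 4 / 6 4 1 5 3 2 / 3 2 4 1 6 5 / 1 6 5 2 4 3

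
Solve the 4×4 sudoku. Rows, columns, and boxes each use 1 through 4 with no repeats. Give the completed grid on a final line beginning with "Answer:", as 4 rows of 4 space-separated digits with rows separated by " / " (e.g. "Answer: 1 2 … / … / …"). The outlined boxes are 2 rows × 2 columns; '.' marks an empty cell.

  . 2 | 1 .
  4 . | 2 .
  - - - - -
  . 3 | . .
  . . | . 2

Step 1. [r3c4∈{1,4}] r3c4 is the only open cell in col 4 admitting 1 ⇒ r3c4=1.
Step 2. [r4c2∈{1,4}] 4 has one home in col 2: r4c2, so r4c2=4.
Step 3. [r1c1∈{3}] only 3 remains possible at r1c1 ⇒ r1c1=3.
Step 4. [r2c4∈{3}] nothing but 3 survives at r2c4 ⇒ r2c4=3.
Step 5. [r4c1∈{1}] only 1 remains possible at r4c1, so r4c1=1.
Step 6. [r2c2∈{1}] nothing but 1 survives at r2c2. So r2c2=1.
Step 7. [r3c3∈{4}] nothing but 4 survives at r3c3 ⇒ r3c3=4.
Step 8. [r1c4∈{4}] r1c4 is down to just 4. So r1c4=4.
Step 9. [r4c3∈{3}] nothing but 3 survives at r4c3. So r4c3=3.
Step 10. [r3c1∈{2}] only 2 remains possible at r3c1. So r3c1=2.

Answer: 3 2 1 4 / 4 1 2 3 / 2 3 4 1 / 1 4 3 2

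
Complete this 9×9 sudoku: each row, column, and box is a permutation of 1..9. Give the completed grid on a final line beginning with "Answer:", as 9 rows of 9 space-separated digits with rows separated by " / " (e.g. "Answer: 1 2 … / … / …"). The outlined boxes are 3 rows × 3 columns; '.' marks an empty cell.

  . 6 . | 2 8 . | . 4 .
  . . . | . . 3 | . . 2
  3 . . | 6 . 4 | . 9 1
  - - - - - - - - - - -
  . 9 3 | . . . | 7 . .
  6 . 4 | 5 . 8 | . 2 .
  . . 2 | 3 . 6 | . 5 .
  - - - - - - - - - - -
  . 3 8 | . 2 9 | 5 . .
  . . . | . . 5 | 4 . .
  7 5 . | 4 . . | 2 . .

Step 1. [r4c4∈{1}] only 1 remains possible at r4c4 ⇒ r4c4=1.
Step 2. [r1c6∈{1,7}] across col 6, 7 lands solely at r1c6 ⇒ r1c6=7.
Step 3. [r2c5∈{1,5,9}] 1 has one home in box 2: r2c5 ⇒ r2c5=1.
Step 4. [r2c8∈{6,7,8}] r2c8 is the only open cell in box 3 admitting 7. So r2c8=7.
Step 5. [r7c4∈{7}] r7c4 has the single candidate 7 ⇒ r7c4=7.
Step 6. [r7c9∈{6}] r7c9's peers cover all but 6, so r7c9=6.
Step 7. [r1c9∈{3,5}] 5 has one home in col 9: r1c9 ⇒ r1c9=5.
Step 8. [r3c7∈{8}] r3c7's peers cover all but 8 ⇒ r3c7=8.
Step 9. [r7c8∈{1}] r7c8's peers cover all but 1 ⇒ r7c8=1.
Step 10. [r8c1∈{1,2,9}] col 1 places 2 nowhere but r8c1, so r8c1=2.
Step 11. [r8c2∈{1}] r8c2 is down to just 1, so r8c2=1.
Step 12. [r5c7∈{1,3,9}] in row 5, 1 fits only at r5c7 ⇒ r5c7=1.
Step 13. [r6c7∈{9}] r6c7 is down to just 9 ⇒ r6c7=9.
Step 14. [r5c2∈{7}] r5c2 is down to just 7, so r5c2=7.
Step 15. [r6c2∈{8}] r6c2 has the single candidate 8, so r6c2=8.
Step 16. [r2c1∈{4,5,8,9}] r2c1 is the only open cell in row 2 admitting 8 ⇒ r2c1=8.
Step 17. [r1c1∈{1,9}] 9 has one home in col 1: r1c1. So r1c1=9.
Step 18. [r8c9∈{3,7,8,9}] in row 8, 7 fits only at r8c9 ⇒ r8c9=7.
Step 19. [r9c9∈{3,8,9}] in col 9, 9 fits only at r9c9. So r9c9=9.
Step 20. [r9c8∈{3,8}] r9c8 is the only open cell in row 9 admitting 8. So r9c8=8.
Step 21. [r9c5∈{3,6}] r9c5 is the only open cell in row 9 admitting 3. So r9c5=3.
Step 22. [r4c5∈{4}] r4c5's peers cover all but 4 ⇒ r4c5=4.
Step 23. [r8c5∈{6}] r8c5 is down to just 6. So r8c5=6.
Step 24. [r3c5∈{5}] r3c5 is down to just 5, so r3c5=5.
Step 25. [r8c8∈{3}] only 3 remains possible at r8c8, so r8c8=3.
Step 26. [r1c7∈{3}] nothing but 3 survives at r1c7 ⇒ r1c7=3.
Step 27. [r8c3∈{9}] r8c3's peers cover all but 9. So r8c3=9.
Step 28. [r1c3∈{1}] r1c3 is down to just 1. So r1c3=1.
Step 29. [r4c9∈{8}] only 8 remains possible at r4c9 ⇒ r4c9=8.
Step 30. [r2c7∈{6}] only 6 remains possible at r2c7, so r2c7=6.
Step 31. [r4c8∈{6}] r4c8's peers cover all but 6 ⇒ r4c8=6.
Step 32. [r8c4∈{8}] r8c4 is down to just 8, so r8c4=8.
Step 33. [r6c1∈{1}] r6c1 is down to just 1. So r6c1=1.
Step 34. [r6c9∈{4}] r6c9 has the single candidate 4. So r6c9=4.
Step 35. [r5c5∈{9}] r5c5 is down to just 9, so r5c5=9.
Step 36. [r3c3∈{7}] only 7 remains possible at r3c3, so r3c3=7.
Step 37. [r4c6∈{2}] r4c6 has the single candidate 2 ⇒ r4c6=2.
Step 38. [r2c3∈{5}] only 5 remains possible at r2c3. So r2c3=5.
Step 39. [r4c1∈{5}] r4c1's peers cover all but 5, so r4c1=5.
Step 40. [r7c1∈{4}] r7c1 is down to just 4. So r7c1=4.
Step 41. [r2c4∈{9}] r2c4 is down to just 9, so r2c4=9.
Step 42. [r2c2∈{4}] r2c2's peers cover all but 4 ⇒ r2c2=4.
Step 43. [r6c5∈{7}] nothing but 7 survives at r6c5. So r6c5=7.
Step 44. [r3c2∈{2}] r3c2 is down to just 2. So r3c2=2.
Step 45. [r9c6∈{1}] only 1 remains possible at r9c6. So r9c6=1.
Step 46. [r5c9∈{3}] r5c9's peers cover all but 3, so r5c9=3.
Step 47. [r9c3∈{6}] r9c3 is down to just 6. So r9c3=6.

Answer: 9 6 1 2 8 7 3 4 5 / 8 4 5 9 1 3 6 7 2 / 3 2 7 6 5 4 8 9 1 / 5 9 3 1 4 2 7 6 8 / 6 7 4 5 9 8 1 2 3 / 1 8 2 3 7 6 9 5 4 / 4 3 8 7 2 9 5 1 6 / 2 1 9 8 6 5 4 3 7 / 7 5 6 4 3 1 2 8 9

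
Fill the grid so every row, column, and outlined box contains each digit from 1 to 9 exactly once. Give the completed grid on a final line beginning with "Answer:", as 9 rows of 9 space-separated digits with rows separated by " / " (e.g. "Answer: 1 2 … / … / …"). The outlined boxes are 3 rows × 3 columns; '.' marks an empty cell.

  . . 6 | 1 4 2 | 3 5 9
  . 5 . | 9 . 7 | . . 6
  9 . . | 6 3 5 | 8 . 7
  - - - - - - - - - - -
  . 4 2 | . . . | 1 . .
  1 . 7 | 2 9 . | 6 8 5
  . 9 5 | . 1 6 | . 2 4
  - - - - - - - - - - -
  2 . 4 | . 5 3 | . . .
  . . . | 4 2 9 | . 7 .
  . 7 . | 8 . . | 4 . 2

Step 1. [r6c1∈{3,8}] 8 has one home in row 6: r6c1. So r6c1=8.
Step 2. [r3c3∈{1}] r3c3 is down to just 1. So r3c3=1.
Step 3. [r4c9∈{3}] r4c9's peers cover all but 3 ⇒ r4c9=3.
Step 4. [r9c8∈{1,3,6,9}] across col 8, 3 lands solely at r9c8 ⇒ r9c8=3.
Step 5. [r1c2∈{8}] r1c2 has the single candidate 8 ⇒ r1c2=8.
Step 6. [r7c8∈{1,6,9}] across col 8, 6 lands solely at r7c8 ⇒ r7c8=6.
Step 7. [r8c2∈{1,3,6}] across col 2, 6 lands solely at r8c2 ⇒ r8c2=6.
Step 8. [r4c5∈{7,8}] in col 5, 7 fits only at r4c5. So r4c5=7.
Step 9. [r8c3∈{3,8}] across col 3, 8 lands solely at r8c3. So r8c3=8.
Step 10. [r2c1∈{3,4}] across col 1, 4 lands solely at r2c1. So r2c1=4.
Step 11. [r7c9∈{1,8}] row 7 places 8 nowhere but r7c9. So r7c9=8.
Step 12. [r8c7∈{5}] only 5 remains possible at r8c7. So r8c7=5.
Step 13. [r4c8∈{9}] nothing but 9 survives at r4c8 ⇒ r4c8=9.
Step 14. [r9c3∈{9}] r9c3 is down to just 9, so r9c3=9.
Step 15. [r2c8∈{1}] r2c8's peers cover all but 1, so r2c8=1.
Step 16. [r4c1∈{6}] r4c1 has the single candidate 6 ⇒ r4c1=6.
Step 17. [r9c5∈{6}] r9c5 is down to just 6, so r9c5=6.
Step 18. [r9c6∈{1}] only 1 remains possible at r9c6. So r9c6=1.
Step 19. [r2c5∈{8}] nothing but 8 survives at r2c5, so r2c5=8.
Step 20. [r3c8∈{4}] r3c8 is down to just 4 ⇒ r3c8=4.
Step 21. [r4c6∈{8}] nothing but 8 survives at r4c6 ⇒ r4c6=8.
Step 22. [r6c4∈{3}] r6c4 has the single candidate 3. So r6c4=3.
Step 23. [r1c1∈{7}] nothing but 7 survives at r1c1 ⇒ r1c1=7.
Step 24. [r7c7∈{9}] r7c7 has the single candidate 9. So r7c7=9.
Step 25. [r9c1∈{5}] nothing but 5 survives at r9c1, so r9c1=5.
Step 26. [r2c7∈{2}] nothing but 2 survives at r2c7, so r2c7=2.
Step 27. [r5c2∈{3}] nothing but 3 survives at r5c2. So r5c2=3.
Step 28. [r8c1∈{3}] r8c1 has the single candidate 3 ⇒ r8c1=3.
Step 29. [r7c4∈{7}] only 7 remains possible at r7c4, so r7c4=7.
Step 30. [r6c7∈{7}] r6c7 has the single candidate 7, so r6c7=7.
Step 31. [r3c2∈{2}] nothing but 2 survives at r3c2. So r3c2=2.
Step 32. [r7c2∈{1}] r7c2 has the single candidate 1, so r7c2=1.
Step 33. [r8c9∈{1}] r8c9 is down to just 1. So r8c9=1.
Step 34. [r2c3∈{3}] r2c3's peers cover all but 3 ⇒ r2c3=3.
Step 35. [r5c6∈{4}] r5c6 has the single candidate 4, so r5c6=4.
Step 36. [r4c4∈{5}] r4c4's peers cover all but 5, so r4c4=5.

Answer: 7 8 6 1 4 2 3 5 9 / 4 5 3 9 8 7 2 1 6 / 9 2 1 6 3 5 8 4 7 / 6 4 2 5 7 8 1 9 3 / 1 3 7 2 9 4 6 8 5 / 8 9 5 3 1 6 7 2 4 / 2 1 4 7 5 3 9 6 8 / 3 6 8 4 2 9 5 7 1 / 5 7 9 8 6 1 4 3 2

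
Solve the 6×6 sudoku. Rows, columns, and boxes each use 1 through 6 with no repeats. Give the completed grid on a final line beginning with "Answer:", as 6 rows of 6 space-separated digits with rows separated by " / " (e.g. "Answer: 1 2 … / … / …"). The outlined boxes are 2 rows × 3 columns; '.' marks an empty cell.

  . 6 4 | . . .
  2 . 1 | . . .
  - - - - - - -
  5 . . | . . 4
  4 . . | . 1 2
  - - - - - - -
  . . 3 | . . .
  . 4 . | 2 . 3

Step 1. [r2c2∈{3,5}] 5 has one home in box 1: r2c2 ⇒ r2c2=5.
Step 2. [r4c4∈{3,5,6}] across row 4, 5 lands solely at r4c4, so r4c4=5.
Step 3. [r3c2∈{1,2,3}] r3c2 is the only open cell in row 3 admitting 1, so r3c2=1.
Step 4. [r2c6∈{6}] r2c6 has the single candidate 6, so r2c6=6.
Step 5. [r6c1∈{1,6}] row 6 places 1 nowhere but r6c1. So r6c1=1.
Step 6. [r5c1∈{6}] r5c1 is down to just 6 ⇒ r5c1=6.
Step 7. [r3c4∈{3,6}] col 4 places 6 nowhere but r3c4, so r3c4=6.
Step 8. [r1c5∈{2,3,5}] r1c5 is the only open cell in row 1 admitting 2. So r1c5=2.
Step 9. [r1c6∈{1,5}] r1c6 is the only open cell in row 1 admitting 5. So r1c6=5.
Step 10. [r1c4∈{1,3}] r1c4 is the only open cell in row 1 admitting 1, so r1c4=1.
Step 11. [r5c5∈{4,5}] row 5 places 5 nowhere but r5c5. So r5c5=5.
Step 12. [r2c4∈{3,4}] r2c4 is the only open cell in col 4 admitting 3, so r2c4=3.
Step 13. [r4c2∈{3}] r4c2 has the single candidate 3, so r4c2=3.
Step 14. [r5c2∈{2}] r5c2 has the single candidate 2 ⇒ r5c2=2.
Step 15. [r1c1∈{3}] r1c1's peers cover all but 3, so r1c1=3.
Step 16. [r6c3∈{5}] r6c3 has the single candidate 5 ⇒ r6c3=5.
Step 17. [r6c5∈{6}] r6c5 has the single candidate 6, so r6c5=6.
Step 18. [r2c5∈{4}] r2c5 is down to just 4, so r2c5=4.
Step 19. [r3c3∈{2}] r3c3's peers cover all but 2. So r3c3=2.
Step 20. [r4c3∈{6}] r4c3 has the single candidate 6, so r4c3=6.
Step 21. [r5c4∈{4}] r5c4's peers cover all but 4 ⇒ r5c4=4.
Step 22. [r5c6∈{1}] r5c6 is down to just 1, so r5c6=1.
Step 23. [r3c5∈{3}] r3c5 is down to just 3. So r3c5=3.

Answer: 3 6 4 1 2 5 / 2 5 1 3 4 6 / 5 1 2 6 3 4 / 4 3 6 5 1 2 / 6 2 3 4 5 1 / 1 4 5 2 6 3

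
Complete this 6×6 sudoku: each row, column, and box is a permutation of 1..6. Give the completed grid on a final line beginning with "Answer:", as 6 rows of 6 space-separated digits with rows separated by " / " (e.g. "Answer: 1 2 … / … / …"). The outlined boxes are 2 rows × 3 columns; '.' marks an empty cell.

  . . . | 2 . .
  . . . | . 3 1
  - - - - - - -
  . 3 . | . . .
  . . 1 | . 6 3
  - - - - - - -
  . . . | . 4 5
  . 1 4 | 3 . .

Step 1. [r6c1∈{2,5,6}] across row 6, 5 lands solely at r6c1 ⇒ r6c1=5.
Step 2. [r1c5∈{5}] r1c5's peers cover all but 5, so r1c5=5.
Step 3. [r6c6∈{2,6}] r6c6 is the only open cell in row 6 admitting 6 ⇒ r6c6=6.
Step 4. [r1c6∈{4}] only 4 remains possible at r1c6, so r1c6=4.
Step 5. [r1c2∈{6}] r1c2 is down to just 6, so r1c2=6.
Step 6. [r5c2∈{2}] only 2 remains possible at r5c2, so r5c2=2.
Step 7. [r4c1∈{2,4}] row 4 places 2 nowhere but r4c1 ⇒ r4c1=2.
Step 8. [r3c5∈{1,2}] in col 5, 1 fits only at r3c5. So r3c5=1.
Step 9. [r2c1∈{4}] only 4 remains possible at r2c1, so r2c1=4.
Step 10. [r3c1∈{6}] nothing but 6 survives at r3c1 ⇒ r3c1=6.
Step 11. [r3c3∈{5}] only 5 remains possible at r3c3. So r3c3=5.
Step 12. [r5c1∈{3}] only 3 remains possible at r5c1 ⇒ r5c1=3.
Step 13. [r4c2∈{4}] r4c2 is down to just 4. So r4c2=4.
Step 14. [r4c4∈{5}] r4c4 has the single candidate 5, so r4c4=5.
Step 15. [r3c6∈{2}] r3c6 is down to just 2 ⇒ r3c6=2.
Step 16. [r2c4∈{6}] r2c4's peers cover all but 6 ⇒ r2c4=6.
Step 17. [r5c4∈{1}] r5c4's peers cover all but 1, so r5c4=1.
Step 18. [r5c3∈{6}] r5c3 has the single candidate 6, so r5c3=6.
Step 19. [r6c5∈{2}] r6c5 is down to just 2, so r6c5=2.
Step 20. [r1c1∈{1}] nothing but 1 survives at r1c1, so r1c1=1.
Step 21. [r1c3∈{3}] only 3 remains possible at r1c3, so r1c3=3.
Step 22. [r2c3∈{2}] nothing but 2 survives at r2c3, so r2c3=2.
Step 23. [r2c2∈{5}] r2c2's peers cover all but 5. So r2c2=5.
Step 24. [r3c4∈{4}] r3c4 is down to just 4, so r3c4=4.

Answer: 1 6 3 2 5 4 / 4 5 2 6 3 1 / 6 3 5 4 1 2 / 2 4 1 5 6 3 / 3 2 6 1 4 5 / 5 1 4 3 2 6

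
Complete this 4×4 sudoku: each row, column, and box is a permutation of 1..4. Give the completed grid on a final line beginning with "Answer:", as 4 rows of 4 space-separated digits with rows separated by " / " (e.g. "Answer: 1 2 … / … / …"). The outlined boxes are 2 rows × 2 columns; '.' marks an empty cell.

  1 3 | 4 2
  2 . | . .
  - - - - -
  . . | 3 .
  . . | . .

Step 1. [r3c1∈{4}] r3c1 has the single candidate 4 ⇒ r3c1=4.
Step 2. [r3c4∈{1}] r3c4's peers cover all but 1, so r3c4=1.
Step 3. [r4c3∈{2}] nothing but 2 survives at r4c3, so r4c3=2.
Step 4. [r4c4∈{4}] only 4 remains possible at r4c4, so r4c4=4.
Step 5. [r3c2∈{2}] nothing but 2 survives at r3c2 ⇒ r3c2=2.
Step 6. [r4c1∈{3}] r4c1's peers cover all but 3. So r4c1=3.
Step 7. [r2c2∈{4}] r2c2 has the single candidate 4. So r2c2=4.
Step 8. [r2c4∈{3}] r2c4 has the single candidate 3, so r2c4=3.
Step 9. [r2c3∈{1}] r2c3's peers cover all but 1. So r2c3=1.
Step 10. [r4c2∈{1}] r4c2 is down to just 1 ⇒ r4c2=1.

Answer: 1 3 4 2 / 2 4 1 3 / 4 2 3 1 / 3 1 2 4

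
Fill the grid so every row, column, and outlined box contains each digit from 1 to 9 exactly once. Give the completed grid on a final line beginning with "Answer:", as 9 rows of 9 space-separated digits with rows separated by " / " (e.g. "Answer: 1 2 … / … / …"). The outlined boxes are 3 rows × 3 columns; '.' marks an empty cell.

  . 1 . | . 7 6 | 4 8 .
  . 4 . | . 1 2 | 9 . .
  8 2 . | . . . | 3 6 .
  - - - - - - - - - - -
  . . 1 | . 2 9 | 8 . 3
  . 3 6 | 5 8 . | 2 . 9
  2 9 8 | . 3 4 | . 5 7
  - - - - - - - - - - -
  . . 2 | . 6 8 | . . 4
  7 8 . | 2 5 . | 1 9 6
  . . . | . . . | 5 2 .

Step 1. [r8c6∈{3}] only 3 remains possible at r8c6 ⇒ r8c6=3.
Step 2. [r6c4∈{1,6}] row 6 places 1 nowhere but r6c4. So r6c4=1.
Step 3. [r7c1∈{1,3,5,9}] 1 has one home in row 7: r7c1 ⇒ r7c1=1.
Step 4. [r7c4∈{7,9}] in row 7, 9 fits only at r7c4, so r7c4=9.
Step 5. [r2c9∈{5}] only 5 remains possible at r2c9, so r2c9=5.
Step 6. [r9c5∈{4}] only 4 remains possible at r9c5. So r9c5=4.
Step 7. [r1c4∈{3}] nothing but 3 survives at r1c4. So r1c4=3.
Step 8. [r3c3∈{5,7,9}] across row 3, 7 lands solely at r3c3, so r3c3=7.
Step 9. [r9c4∈{7}] nothing but 7 survives at r9c4 ⇒ r9c4=7.
Step 10. [r2c1∈{3,6}] row 2 places 6 nowhere but r2c1 ⇒ r2c1=6.
Step 11. [r5c1∈{4}] r5c1 is down to just 4. So r5c1=4.
Step 12. [r1c3∈{5,9}] in col 3, 5 fits only at r1c3 ⇒ r1c3=5.
Step 13. [r9c3∈{3,9}] r9c3 is the only open cell in col 3 admitting 9 ⇒ r9c3=9.
Step 14. [r7c7∈{7}] r7c7's peers cover all but 7. So r7c7=7.
Step 15. [r4c2∈{5,7}] in row 4, 7 fits only at r4c2. So r4c2=7.
Step 16. [r8c3∈{4}] r8c3 is down to just 4 ⇒ r8c3=4.
Step 17. [r9c6∈{1}] only 1 remains possible at r9c6, so r9c6=1.
Step 18. [r2c3∈{3}] r2c3's peers cover all but 3, so r2c3=3.
Step 19. [r2c4∈{8}] r2c4 is down to just 8, so r2c4=8.
Step 20. [r7c8∈{3}] nothing but 3 survives at r7c8, so r7c8=3.
Step 21. [r3c6∈{5}] r3c6 has the single candidate 5 ⇒ r3c6=5.
Step 22. [r1c9∈{2}] nothing but 2 survives at r1c9. So r1c9=2.
Step 23. [r5c6∈{7}] r5c6 is down to just 7 ⇒ r5c6=7.
Step 24. [r1c1∈{9}] nothing but 9 survives at r1c1. So r1c1=9.
Step 25. [r7c2∈{5}] r7c2 has the single candidate 5, so r7c2=5.
Step 26. [r4c1∈{5}] r4c1 has the single candidate 5 ⇒ r4c1=5.
Step 27. [r3c5∈{9}] nothing but 9 survives at r3c5, so r3c5=9.
Step 28. [r2c8∈{7}] only 7 remains possible at r2c8, so r2c8=7.
Step 29. [r3c4∈{4}] nothing but 4 survives at r3c4 ⇒ r3c4=4.
Step 30. [r9c2∈{6}] only 6 remains possible at r9c2. So r9c2=6.
Step 31. [r3c9∈{1}] r3c9's peers cover all but 1, so r3c9=1.
Step 32. [r9c9∈{8}] r9c9's peers cover all but 8. So r9c9=8.
Step 33. [r9c1∈{3}] only 3 remains possible at r9c1. So r9c1=3.
Step 34. [r4c4∈{6}] nothing but 6 survives at r4c4. So r4c4=6.
Step 35. [r6c7∈{6}] nothing but 6 survives at r6c7. So r6c7=6.
Step 36. [r5c8∈{1}] r5c8 is down to just 1. So r5c8=1.
Step 37. [r4c8∈{4}] r4c8 has the single candidate 4. So r4c8=4.

Answer: 9 1 5 3 7 6 4 8 2 / 6 4 3 8 1 2 9 7 5 / 8 2 7 4 9 5 3 6 1 / 5 7 1 6 2 9 8 4 3 / 4 3 6 5 8 7 2 1 9 / 2 9 8 1 3 4 6 5 7 / 1 5 2 9 6 8 7 3 4 / 7 8 4 2 5 3 1 9 6 / 3 6 9 7 4 1 5 2 8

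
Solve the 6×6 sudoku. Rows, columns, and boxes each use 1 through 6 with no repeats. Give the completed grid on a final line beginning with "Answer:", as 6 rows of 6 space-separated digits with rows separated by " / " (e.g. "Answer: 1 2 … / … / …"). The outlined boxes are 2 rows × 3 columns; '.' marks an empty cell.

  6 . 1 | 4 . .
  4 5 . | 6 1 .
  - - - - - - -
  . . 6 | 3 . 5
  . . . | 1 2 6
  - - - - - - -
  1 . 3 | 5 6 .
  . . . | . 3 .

Step 1. [r6c4∈{2}] r6c4 has the single candidate 2, so r6c4=2.
Step 2. [r5c2∈{2,4}] row 5 places 2 nowhere but r5c2. So r5c2=2.
Step 3. [r1c2∈{3}] only 3 remains possible at r1c2, so r1c2=3.
Step 4. [r4c2∈{4}] r4c2 has the single candidate 4, so r4c2=4.
Step 5. [r6c3∈{4,5}] across col 3, 4 lands solely at r6c3 ⇒ r6c3=4.
Step 6. [r2c3∈{2}] nothing but 2 survives at r2c3. So r2c3=2.
Step 7. [r4c3∈{5}] only 5 remains possible at r4c3, so r4c3=5.
Step 8. [r2c6∈{3}] nothing but 3 survives at r2c6. So r2c6=3.
Step 9. [r4c1∈{3}] nothing but 3 survives at r4c1, so r4c1=3.
Step 10. [r3c2∈{1}] r3c2's peers cover all but 1. So r3c2=1.
Step 11. [r6c6∈{1}] nothing but 1 survives at r6c6 ⇒ r6c6=1.
Step 12. [r1c6∈{2}] only 2 remains possible at r1c6 ⇒ r1c6=2.
Step 13. [r3c1∈{2}] only 2 remains possible at r3c1, so r3c1=2.
Step 14. [r6c1∈{5}] only 5 remains possible at r6c1 ⇒ r6c1=5.
Step 15. [r1c5∈{5}] r1c5's peers cover all but 5, so r1c5=5.
Step 16. [r6c2∈{6}] r6c2 has the single candidate 6, so r6c2=6.
Step 17. [r3c5∈{4}] nothing but 4 survives at r3c5. So r3c5=4.
Step 18. [r5c6∈{4}] nothing but 4 survives at r5c6. So r5c6=4.

Answer: 6 3 1 4 5 2 / 4 5 2 6 1 3 / 2 1 6 3 4 5 / 3 4 5 1 2 6 / 1 2 3 5 6 4 / 5 6 4 2 3 1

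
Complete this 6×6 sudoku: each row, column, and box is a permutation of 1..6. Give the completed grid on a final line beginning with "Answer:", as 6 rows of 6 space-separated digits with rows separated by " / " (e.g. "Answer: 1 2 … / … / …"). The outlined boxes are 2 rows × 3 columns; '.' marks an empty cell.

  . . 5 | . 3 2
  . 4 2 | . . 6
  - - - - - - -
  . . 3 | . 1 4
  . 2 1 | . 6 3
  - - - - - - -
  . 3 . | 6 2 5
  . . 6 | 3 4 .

Step 1. [r5c1∈{1,4}] r5c1 is the only open cell in row 5 admitting 1, so r5c1=1.
Step 2. [r4c4∈{5}] only 5 remains possible at r4c4, so r4c4=5.
Step 3. [r1c1∈{6}] nothing but 6 survives at r1c1. So r1c1=6.
Step 4. [r6c2∈{5}] r6c2 is down to just 5 ⇒ r6c2=5.
Step 5. [r1c2∈{1}] r1c2 has the single candidate 1, so r1c2=1.
Step 6. [r4c1∈{4}] nothing but 4 survives at r4c1. So r4c1=4.
Step 7. [r2c4∈{1}] r2c4 is down to just 1. So r2c4=1.
Step 8. [r2c1∈{3}] r2c1's peers cover all but 3, so r2c1=3.
Step 9. [r3c4∈{2}] only 2 remains possible at r3c4 ⇒ r3c4=2.
Step 10. [r2c5∈{5}] only 5 remains possible at r2c5, so r2c5=5.
Step 11. [r1c4∈{4}] r1c4 is down to just 4 ⇒ r1c4=4.
Step 12. [r3c2∈{6}] r3c2 is down to just 6. So r3c2=6.
Step 13. [r3c1∈{5}] nothing but 5 survives at r3c1 ⇒ r3c1=5.
Step 14. [r5c3∈{4}] r5c3's peers cover all but 4. So r5c3=4.
Step 15. [r6c1∈{2}] r6c1 is down to just 2 ⇒ r6c1=2.
Step 16. [r6c6∈{1}] only 1 remains possible at r6c6 ⇒ r6c6=1.

Answer: 6 1 5 4 3 2 / 3 4 2 1 5 6 / 5 6 3 2 1 4 / 4 2 1 5 6 3 / 1 3 4 6 2 5 / 2 5 6 3 4 1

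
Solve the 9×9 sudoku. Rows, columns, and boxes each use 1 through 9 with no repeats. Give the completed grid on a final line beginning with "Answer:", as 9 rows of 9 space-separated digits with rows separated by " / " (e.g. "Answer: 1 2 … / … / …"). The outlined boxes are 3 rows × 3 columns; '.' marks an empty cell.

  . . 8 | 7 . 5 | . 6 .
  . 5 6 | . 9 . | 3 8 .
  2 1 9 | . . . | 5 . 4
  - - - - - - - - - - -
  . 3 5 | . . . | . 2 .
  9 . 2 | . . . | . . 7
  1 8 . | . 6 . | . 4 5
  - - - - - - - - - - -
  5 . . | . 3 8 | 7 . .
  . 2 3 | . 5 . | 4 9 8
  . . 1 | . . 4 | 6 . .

Step 1. [r1c7∈{1,2,9}] 2 has one home in col 7: r1c7. So r1c7=2.
Step 2. [r2c9∈{1}] nothing but 1 survives at r2c9. So r2c9=1.
Step 3. [r1c2∈{4}] r1c2's peers cover all but 4, so r1c2=4.
Step 4. [r4c1∈{4,6,7}] col 1 places 4 nowhere but r4c1. So r4c1=4.
Step 5. [r5c4∈{1,3,4,5,8}] row 5 places 5 nowhere but r5c4, so r5c4=5.
Step 6. [r6c7∈{9}] r6c7's peers cover all but 9 ⇒ r6c7=9.
Step 7. [r9c2∈{7,9}] in col 2, 7 fits only at r9c2 ⇒ r9c2=7.
Step 8. [r8c6∈{1,6,7}] r8c6 is the only open cell in row 8 admitting 7, so r8c6=7.
Step 9. [r5c8∈{1,3}] box 6 places 3 nowhere but r5c8. So r5c8=3.
Step 10. [r5c6∈{1}] r5c6 has the single candidate 1 ⇒ r5c6=1.
Step 11. [r9c5∈{2}] r9c5 has the single candidate 2. So r9c5=2.
Step 12. [r3c5∈{8}] only 8 remains possible at r3c5. So r3c5=8.
Step 13. [r8c4∈{1,6}] row 8 places 1 nowhere but r8c4 ⇒ r8c4=1.
Step 14. [r7c4∈{6,9}] box 8 places 6 nowhere but r7c4. So r7c4=6.
Step 15. [r4c4∈{8,9}] r4c4 is the only open cell in col 4 admitting 8, so r4c4=8.
Step 16. [r2c6∈{2}] nothing but 2 survives at r2c6 ⇒ r2c6=2.
Step 17. [r3c4∈{3}] only 3 remains possible at r3c4, so r3c4=3.
Step 18. [r7c2∈{9}] nothing but 9 survives at r7c2, so r7c2=9.
Step 19. [r9c9∈{3}] r9c9's peers cover all but 3, so r9c9=3.
Step 20. [r6c4∈{2}] r6c4 has the single candidate 2, so r6c4=2.
Step 21. [r6c6∈{3}] r6c6's peers cover all but 3. So r6c6=3.
Step 22. [r9c4∈{9}] only 9 remains possible at r9c4, so r9c4=9.
Step 23. [r1c9∈{9}] only 9 remains possible at r1c9. So r1c9=9.
Step 24. [r7c3∈{4}] r7c3's peers cover all but 4, so r7c3=4.
Step 25. [r4c7∈{1}] only 1 remains possible at r4c7 ⇒ r4c7=1.
Step 26. [r5c7∈{8}] r5c7's peers cover all but 8 ⇒ r5c7=8.
Step 27. [r9c8∈{5}] nothing but 5 survives at r9c8 ⇒ r9c8=5.
Step 28. [r4c6∈{9}] r4c6 has the single candidate 9. So r4c6=9.
Step 29. [r1c1∈{3}] nothing but 3 survives at r1c1 ⇒ r1c1=3.
Step 30. [r5c5∈{4}] nothing but 4 survives at r5c5. So r5c5=4.
Step 31. [r4c9∈{6}] nothing but 6 survives at r4c9. So r4c9=6.
Step 32. [r6c3∈{7}] r6c3 has the single candidate 7, so r6c3=7.
Step 33. [r8c1∈{6}] r8c1 has the single candidate 6. So r8c1=6.
Step 34. [r7c8∈{1}] nothing but 1 survives at r7c8, so r7c8=1.
Step 35. [r3c8∈{7}] r3c8 is down to just 7, so r3c8=7.
Step 36. [r7c9∈{2}] only 2 remains possible at r7c9 ⇒ r7c9=2.
Step 37. [r5c2∈{6}] r5c2 has the single candidate 6. So r5c2=6.
Step 38. [r1c5∈{1}] r1c5 is down to just 1 ⇒ r1c5=1.
Step 39. [r2c4∈{4}] r2c4 is down to just 4, so r2c4=4.
Step 40. [r2c1∈{7}] r2c1's peers cover all but 7. So r2c1=7.
Step 41. [r3c6∈{6}] only 6 remains possible at r3c6. So r3c6=6.
Step 42. [r9c1∈{8}] r9c1 has the single candidate 8. So r9c1=8.
Step 43. [r4c5∈{7}] nothing but 7 survives at r4c5. So r4c5=7.

Answer: 3 4 8 7 1 5 2 6 9 / 7 5 6 4 9 2 3 8 1 / 2 1 9 3 8 6 5 7 4 / 4 3 5 8 7 9 1 2 6 / 9 6 2 5 4 1 8 3 7 / 1 8 7 2 6 3 9 4 5 / 5 9 4 6 3 8 7 1 2 / 6 2 3 1 5 7 4 9 8 / 8 7 1 9 2 4 6 5 3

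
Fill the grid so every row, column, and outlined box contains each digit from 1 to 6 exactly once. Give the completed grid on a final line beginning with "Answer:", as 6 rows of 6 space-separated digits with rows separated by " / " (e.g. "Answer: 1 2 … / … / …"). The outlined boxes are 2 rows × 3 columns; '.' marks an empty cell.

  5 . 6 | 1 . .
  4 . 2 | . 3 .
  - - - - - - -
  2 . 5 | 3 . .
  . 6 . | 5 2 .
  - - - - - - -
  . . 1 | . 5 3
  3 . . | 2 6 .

Step 1. [r3c5∈{1,4}] 1 has one home in col 5: r3c5, so r3c5=1.
Step 2. [r4c6∈{4}] r4c6 is down to just 4. So r4c6=4.
Step 3. [r6c3∈{4}] only 4 remains possible at r6c3. So r6c3=4.
Step 4. [r2c4∈{6}] only 6 remains possible at r2c4 ⇒ r2c4=6.
Step 5. [r5c4∈{4}] r5c4 is down to just 4 ⇒ r5c4=4.
Step 6. [r1c2∈{3}] r1c2's peers cover all but 3. So r1c2=3.
Step 7. [r4c3∈{3}] r4c3 is down to just 3, so r4c3=3.
Step 8. [r1c6∈{2}] r1c6 is down to just 2 ⇒ r1c6=2.
Step 9. [r3c6∈{6}] only 6 remains possible at r3c6, so r3c6=6.
Step 10. [r6c6∈{1}] r6c6's peers cover all but 1, so r6c6=1.
Step 11. [r2c2∈{1}] nothing but 1 survives at r2c2 ⇒ r2c2=1.
Step 12. [r5c2∈{2}] r5c2 has the single candidate 2 ⇒ r5c2=2.
Step 13. [r1c5∈{4}] r1c5 has the single candidate 4, so r1c5=4.
Step 14. [r4c1∈{1}] r4c1 has the single candidate 1, so r4c1=1.
Step 15. [r6c2∈{5}] r6c2 has the single candidate 5 ⇒ r6c2=5.
Step 16. [r2c6∈{5}] r2c6 has the single candidate 5 ⇒ r2c6=5.
Step 17. [r3c2∈{4}] r3c2 has the single candidate 4. So r3c2=4.
Step 18. [r5c1∈{6}] nothing but 6 survives at r5c1. So r5c1=6.

Answer: 5 3 6 1 4 2 / 4 1 2 6 3 5 / 2 4 5 3 1 6 / 1 6 3 5 2 4 / 6 2 1 4 5 3 / 3 5 4 2 6 1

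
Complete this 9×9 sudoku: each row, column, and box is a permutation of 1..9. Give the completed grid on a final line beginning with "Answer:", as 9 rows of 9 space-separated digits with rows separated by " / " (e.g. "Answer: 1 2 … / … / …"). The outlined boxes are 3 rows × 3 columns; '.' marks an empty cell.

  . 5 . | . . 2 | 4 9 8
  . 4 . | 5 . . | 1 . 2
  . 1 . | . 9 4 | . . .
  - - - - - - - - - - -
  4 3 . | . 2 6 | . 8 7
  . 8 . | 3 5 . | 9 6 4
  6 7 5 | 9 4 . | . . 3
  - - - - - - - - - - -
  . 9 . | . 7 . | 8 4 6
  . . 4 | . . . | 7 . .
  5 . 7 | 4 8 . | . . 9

Step 1. [r8c9∈{1,5}] across col 9, 1 lands solely at r8c9. So r8c9=1.
Step 2. [r3c4∈{6,7,8}] col 4 places 8 nowhere but r3c4 ⇒ r3c4=8.
Step 3. [r9c6∈{1,3}] 1 has one home in row 9: r9c6, so r9c6=1.
Step 4. [r1c4∈{1,6,7}] r1c4 is the only open cell in col 4 admitting 7 ⇒ r1c4=7.
Step 5. [r1c1∈{3}] r1c1's peers cover all but 3. So r1c1=3.
Step 6. [r2c6∈{3}] only 3 remains possible at r2c6 ⇒ r2c6=3.
Step 7. [r8c8∈{2,3,5}] r8c8 is the only open cell in box 9 admitting 5. So r8c8=5.
Step 8. [r2c5∈{6}] nothing but 6 survives at r2c5 ⇒ r2c5=6.
Step 9. [r2c1∈{7,8,9}] col 1 places 9 nowhere but r2c1. So r2c1=9.
Step 10. [r7c4∈{2}] only 2 remains possible at r7c4. So r7c4=2.
Step 11. [r3c7∈{3,5,6}] across col 7, 6 lands solely at r3c7, so r3c7=6.
Step 12. [r3c3∈{2}] only 2 remains possible at r3c3 ⇒ r3c3=2.
Step 13. [r5c3∈{1}] nothing but 1 survives at r5c3 ⇒ r5c3=1.
Step 14. [r3c8∈{3,7}] r3c8 is the only open cell in row 3 admitting 3, so r3c8=3.
Step 15. [r9c8∈{2}] nothing but 2 survives at r9c8. So r9c8=2.
Step 16. [r8c2∈{2,6}] r8c2 is the only open cell in col 2 admitting 2 ⇒ r8c2=2.
Step 17. [r1c3∈{6}] r1c3 is down to just 6, so r1c3=6.
Step 18. [r2c8∈{7}] r2c8's peers cover all but 7 ⇒ r2c8=7.
Step 19. [r9c2∈{6}] r9c2 has the single candidate 6 ⇒ r9c2=6.
Step 20. [r3c9∈{5}] nothing but 5 survives at r3c9, so r3c9=5.
Step 21. [r7c1∈{1}] r7c1's peers cover all but 1, so r7c1=1.
Step 22. [r4c4∈{1}] r4c4 is down to just 1. So r4c4=1.
Step 23. [r6c8∈{1}] r6c8 is down to just 1, so r6c8=1.
Step 24. [r1c5∈{1}] only 1 remains possible at r1c5, so r1c5=1.
Step 25. [r7c3∈{3}] nothing but 3 survives at r7c3, so r7c3=3.
Step 26. [r2c3∈{8}] r2c3 is down to just 8. So r2c3=8.
Step 27. [r6c7∈{2}] nothing but 2 survives at r6c7. So r6c7=2.
Step 28. [r5c1∈{2}] r5c1's peers cover all but 2 ⇒ r5c1=2.
Step 29. [r4c3∈{9}] r4c3 has the single candidate 9 ⇒ r4c3=9.
Step 30. [r8c5∈{3}] nothing but 3 survives at r8c5 ⇒ r8c5=3.
Step 31. [r8c1∈{8}] only 8 remains possible at r8c1. So r8c1=8.
Step 32. [r5c6∈{7}] only 7 remains possible at r5c6 ⇒ r5c6=7.
Step 33. [r9c7∈{3}] r9c7 has the single candidate 3, so r9c7=3.
Step 34. [r7c6∈{5}] r7c6 is down to just 5. So r7c6=5.
Step 35. [r8c6∈{9}] only 9 remains possible at r8c6 ⇒ r8c6=9.
Step 36. [r4c7∈{5}] r4c7's peers cover all but 5 ⇒ r4c7=5.
Step 37. [r3c1∈{7}] r3c1's peers cover all but 7. So r3c1=7.
Step 38. [r6c6∈{8}] r6c6's peers cover all but 8 ⇒ r6c6=8.
Step 39. [r8c4∈{6}] r8c4 is down to just 6. So r8c4=6.

Answer: 3 5 6 7 1 2 4 9 8 / 9 4 8 5 6 3 1 7 2 / 7 1 2 8 9 4 6 3 5 / 4 3 9 1 2 6 5 8 7 / 2 8 1 3 5 7 9 6 4 / 6 7 5 9 4 8 2 1 3 / 1 9 3 2 7 5 8 4 6 / 8 2 4 6 3 9 7 5 1 / 5 6 7 4 8 1 3 2 9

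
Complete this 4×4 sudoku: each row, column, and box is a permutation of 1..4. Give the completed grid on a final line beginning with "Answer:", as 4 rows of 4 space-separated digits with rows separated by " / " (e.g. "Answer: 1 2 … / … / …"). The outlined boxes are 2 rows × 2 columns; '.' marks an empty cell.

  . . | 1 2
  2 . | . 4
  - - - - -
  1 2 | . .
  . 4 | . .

Step 1. [r3c4∈{3}] r3c4 has the single candidate 3 ⇒ r3c4=3.
Step 2. [r1c2∈{3}] r1c2's peers cover all but 3. So r1c2=3.
Step 3. [r4c4∈{1}] nothing but 1 survives at r4c4 ⇒ r4c4=1.
Step 4. [r2c3∈{3}] nothing but 3 survives at r2c3, so r2c3=3.
Step 5. [r1c1∈{4}] r1c1's peers cover all but 4, so r1c1=4.
Step 6. [r2c2∈{1}] only 1 remains possible at r2c2 ⇒ r2c2=1.
Step 7. [r3c3∈{4}] r3c3 is down to just 4 ⇒ r3c3=4.
Step 8. [r4c3∈{2}] r4c3 has the single candidate 2, so r4c3=2.
Step 9. [r4c1∈{3}] r4c1 has the single candidate 3, so r4c1=3.

Answer: 4 3 1 2 / 2 1 3 4 / 1 2 4 3 / 3 4 2 1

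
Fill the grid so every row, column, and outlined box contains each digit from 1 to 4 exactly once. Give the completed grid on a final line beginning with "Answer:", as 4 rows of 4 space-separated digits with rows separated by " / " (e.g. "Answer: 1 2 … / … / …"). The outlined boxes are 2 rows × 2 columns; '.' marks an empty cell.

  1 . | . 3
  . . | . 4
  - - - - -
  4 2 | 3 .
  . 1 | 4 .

Step 1. [r2c1∈{2,3}] across col 1, 2 lands solely at r2c1. So r2c1=2.
Step 2. [r2c3∈{1}] only 1 remains possible at r2c3 ⇒ r2c3=1.
Step 3. [r1c3∈{2}] only 2 remains possible at r1c3, so r1c3=2.
Step 4. [r2c2∈{3}] r2c2's peers cover all but 3, so r2c2=3.
Step 5. [r4c4∈{2}] only 2 remains possible at r4c4, so r4c4=2.
Step 6. [r4c1∈{3}] r4c1's peers cover all but 3, so r4c1=3.
Step 7. [r1c2∈{4}] only 4 remains possible at r1c2 ⇒ r1c2=4.
Step 8. [r3c4∈{1}] r3c4's peers cover all but 1 ⇒ r3c4=1.

Answer: 1 4 2 3 / 2 3 1 4 / 4 2 3 1 / 3 1 4 2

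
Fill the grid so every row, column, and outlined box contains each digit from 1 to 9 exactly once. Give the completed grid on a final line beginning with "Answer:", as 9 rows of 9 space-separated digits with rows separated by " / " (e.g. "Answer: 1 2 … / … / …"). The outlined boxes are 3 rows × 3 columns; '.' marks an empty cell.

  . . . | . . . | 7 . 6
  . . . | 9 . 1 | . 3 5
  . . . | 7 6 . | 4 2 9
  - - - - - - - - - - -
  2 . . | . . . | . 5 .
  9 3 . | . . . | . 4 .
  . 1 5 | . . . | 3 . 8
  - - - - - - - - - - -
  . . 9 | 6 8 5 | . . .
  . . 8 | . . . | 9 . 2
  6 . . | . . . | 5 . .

Step 1. [r7c7∈{1}] r7c7 is down to just 1, so r7c7=1.
Step 2. [r4c2∈{4,6,7,8}] r4c2 is the only open cell in box 4 admitting 8, so r4c2=8.
Step 3. [r7c8∈{7}] r7c8 has the single candidate 7 ⇒ r7c8=7.
Step 4. [r7c2∈{2,4}] 2 has one home in row 7: r7c2 ⇒ r7c2=2.
Step 5. [r3c2∈{5}] nothing but 5 survives at r3c2 ⇒ r3c2=5.
Step 6. [r4c7∈{6}] r4c7 is down to just 6. So r4c7=6.
Step 7. [r6c6∈{2,4,6,7,9}] 6 has one home in row 6: r6c6, so r6c6=6.
Step 8. [r8c1∈{1,3,4,5,7}] 5 has one home in row 8: r8c1. So r8c1=5.
Step 9. [r9c3∈{1,3,4,7}] in box 7, 1 fits only at r9c3. So r9c3=1.
Step 10. [r3c3∈{3}] r3c3's peers cover all but 3. So r3c3=3.
Step 11. [r3c6∈{8}] r3c6's peers cover all but 8. So r3c6=8.
Step 12. [r5c4∈{1,2,5,8}] across row 5, 8 lands solely at r5c4 ⇒ r5c4=8.
Step 13. [r5c5∈{1,2,5,7}] in row 5, 5 fits only at r5c5, so r5c5=5.
Step 14. [r2c2∈{4,6,7}] 6 has one home in col 2: r2c2, so r2c2=6.
Step 15. [r1c4∈{2,3,4,5}] row 1 places 5 nowhere but r1c4 ⇒ r1c4=5.
Step 16. [r5c9∈{1,7}] row 5 places 1 nowhere but r5c9, so r5c9=1.
Step 17. [r4c9∈{7}] only 7 remains possible at r4c9 ⇒ r4c9=7.
Step 18. [r4c3∈{4}] r4c3 is down to just 4. So r4c3=4.
Step 19. [r1c3∈{2}] nothing but 2 survives at r1c3, so r1c3=2.
Step 20. [r2c5∈{2,4}] in row 2, 2 fits only at r2c5. So r2c5=2.
Step 21. [r2c1∈{4,7,8}] 4 has one home in row 2: r2c1 ⇒ r2c1=4.
Step 22. [r6c4∈{2,4}] in row 6, 2 fits only at r6c4. So r6c4=2.
Step 23. [r6c5∈{4,7,9}] 4 has one home in row 6: r6c5. So r6c5=4.
Step 24. [r1c5∈{3}] r1c5's peers cover all but 3 ⇒ r1c5=3.
Step 25. [r9c6∈{2,3,4,7,9}] across row 9, 2 lands solely at r9c6. So r9c6=2.
Step 26. [r1c1∈{1,8}] 8 has one home in col 1: r1c1 ⇒ r1c1=8.
Step 27. [r4c6∈{3,9}] col 6 places 9 nowhere but r4c6 ⇒ r4c6=9.
Step 28. [r8c6∈{3,4,7}] col 6 places 3 nowhere but r8c6, so r8c6=3.
Step 29. [r9c4∈{4}] r9c4 has the single candidate 4, so r9c4=4.
Step 30. [r9c2∈{7}] r9c2's peers cover all but 7 ⇒ r9c2=7.
Step 31. [r4c5∈{1}] r4c5 is down to just 1. So r4c5=1.
Step 32. [r6c1∈{7}] r6c1 is down to just 7 ⇒ r6c1=7.
Step 33. [r7c1∈{3}] r7c1 has the single candidate 3, so r7c1=3.
Step 34. [r2c7∈{8}] r2c7 has the single candidate 8, so r2c7=8.
Step 35. [r2c3∈{7}] only 7 remains possible at r2c3 ⇒ r2c3=7.
Step 36. [r9c8∈{8}] nothing but 8 survives at r9c8, so r9c8=8.
Step 37. [r9c5∈{9}] r9c5's peers cover all but 9 ⇒ r9c5=9.
Step 38. [r5c6∈{7}] r5c6 is down to just 7. So r5c6=7.
Step 39. [r6c8∈{9}] r6c8's peers cover all but 9, so r6c8=9.
Step 40. [r1c2∈{9}] nothing but 9 survives at r1c2 ⇒ r1c2=9.
Step 41. [r3c1∈{1}] r3c1 has the single candidate 1, so r3c1=1.
Step 42. [r5c3∈{6}] r5c3 has the single candidate 6 ⇒ r5c3=6.
Step 43. [r8c2∈{4}] nothing but 4 survives at r8c2. So r8c2=4.
Step 44. [r1c8∈{1}] nothing but 1 survives at r1c8. So r1c8=1.
Step 45. [r1c6∈{4}] nothing but 4 survives at r1c6. So r1c6=4.
Step 46. [r8c5∈{7}] r8c5 is down to just 7, so r8c5=7.
Step 47. [r5c7∈{2}] r5c7 is down to just 2 ⇒ r5c7=2.
Step 48. [r9c9∈{3}] r9c9's peers cover all but 3. So r9c9=3.
Step 49. [r8c4∈{1}] r8c4 is down to just 1. So r8c4=1.
Step 50. [r8c8∈{6}] r8c8 is down to just 6 ⇒ r8c8=6.
Step 51. [r7c9∈{4}] r7c9's peers cover all but 4, so r7c9=4.
Step 52. [r4c4∈{3}] r4c4 is down to just 3. So r4c4=3.

Answer: 8 9 2 5 3 4 7 1 6 / 4 6 7 9 2 1 8 3 5 / 1 5 3 7 6 8 4 2 9 / 2 8 4 3 1 9 6 5 7 / 9 3 6 8 5 7 2 4 1 / 7 1 5 2 4 6 3 9 8 / 3 2 9 6 8 5 1 7 4 / 5 4 8 1 7 3 9 6 2 / 6 7 1 4 9 2 5 8 3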